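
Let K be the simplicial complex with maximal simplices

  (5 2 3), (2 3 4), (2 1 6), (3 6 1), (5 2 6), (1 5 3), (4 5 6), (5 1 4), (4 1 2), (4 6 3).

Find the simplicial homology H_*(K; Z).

H_0 = Z,  H_1 = Z/2,  H_2 = 0.

Fix the vertex order 1 < 2 < 3 < 4 < 5 < 6 and write every simplex with vertices in increasing order. Then dim K = 2 and the simplices of K are:

  0-simplices (6): [1], [2], [3], [4], [5], [6]
  1-simplices (15): [1,2], [1,3], [1,4], [1,5], [1,6], [2,3], [2,4], [2,5], [2,6], [3,4], [3,5], [3,6], [4,5], [4,6], [5,6]
  2-simplices (10): [1,2,4], [1,2,6], [1,3,5], [1,3,6], [1,4,5], [2,3,4], [2,3,5], [2,5,6], [3,4,6], [4,5,6]

giving chain groups C_0 ≅ Z^6, C_1 ≅ Z^15, C_2 ≅ Z^10.

The boundary map ∂_1: C_1 → C_0 sends each edge [p,q] (with p < q) to q − p.
As a 6×15 matrix over Z this has rank 5, with invariant factors (1,1,1,1,1).

Boundary ∂_2: C_2 → C_1 sends each 2-simplex [p,q,r] to [q,r] − [p,r] + [p,q]. For instance
  ∂[2,3,4] = [3,4] − [2,4] + [2,3],
  ∂[1,2,6] = [2,6] − [1,6] + [1,2].
This gives a 15×10 integer matrix of rank 10; reducing to Smith normal form yields diagonal entries (1,1,1,1,1,1,1,1,1,2).

Reading off H_k = ker ∂_k / im ∂_{k+1}:

  H_0: rank C_0 − rank ∂_1 = 6 − 5 = 1, and the invariant factors of ∂_1 are all 1, so H_0 ≅ Z.
  H_1: rank ker ∂_1 − rank ∂_2 = (15 − 5) − 10 = 0, and ∂_2 has invariant factor 2 > 1, so H_1 ≅ Z/2.
  H_2: rank ker ∂_2 − rank ∂_3 = (10 − 10) − 0 = 0, and there is no ∂_3, so H_2 ≅ 0.

As a check, the Euler characteristic is 6 − 15 + 10 = 1, which agrees with 1 − 0 + 0 = 1.
(K is a triangulation of the real projective plane RP^2.)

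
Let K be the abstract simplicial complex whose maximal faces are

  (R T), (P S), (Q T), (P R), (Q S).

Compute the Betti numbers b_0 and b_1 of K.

b_0 = 1, b_1 = 1.

Order the vertices as P < Q < R < S < T. Listing each simplex with vertices in this order, K has dimension 1 with simplices:

  0-simplices (5): P, Q, R, S, T
  1-simplices (5): PR, PS, QS, QT, RT

so the chain groups are C_0 ≅ Z^5, C_1 ≅ Z^5.

The boundary map ∂_1: C_1 → C_0 sends each edge [p,q] (with p < q) to q − p. For instance
  ∂PR = R − P.
This gives a 5×5 integer matrix of rank 4; reducing to Smith normal form yields diagonal entries (1,1,1,1).

Computing H_k = (kernel of ∂_k) / (image of ∂_{k+1}):

  H_0: rank C_0 − rank ∂_1 = 5 − 4 = 1, and the invariant factors of ∂_1 are all 1, so H_0 ≅ Z.
  H_1: rank ker ∂_1 − rank ∂_2 = (5 − 4) − 0 = 1, and there is no ∂_2, so H_1 ≅ Z.

Hence the Betti numbers are b_0 = 1, b_1 = 1.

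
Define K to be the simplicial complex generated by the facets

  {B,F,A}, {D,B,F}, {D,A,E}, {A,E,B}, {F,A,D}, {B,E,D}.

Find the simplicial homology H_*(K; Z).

H_0 ≅ Z,  H_1 = 0,  H_2 ≅ Z.

Fix the vertex order A < B < D < E < F and write every simplex with vertices in increasing order. Then dim K = 2 and the simplices of K are:

  0-simplices (5): A, B, D, E, F
  1-simplices (9): AB, AD, AE, AF, BD, BE, BF, DE, DF
  2-simplices (6): ABE, ABF, ADE, ADF, BDE, BDF

giving chain groups C_0 ≅ Z^5, C_1 ≅ Z^9, C_2 ≅ Z^6.

Boundary ∂_1: C_1 → C_0 is given by ∂[p,q] = [q] − [p]. For instance
  ∂AE = E − A.
As a 5×9 matrix over Z this has rank 4, with invariant factors (1,1,1,1).

∂_2: C_2 → C_1 sends each 2-simplex [p,q,r] to [q,r] − [p,r] + [p,q]. For instance
  ∂ABE = BE − AE + AB,
  ∂BDF = DF − BF + BD.
This gives a 9×6 integer matrix of rank 5; reducing to Smith normal form yields diagonal entries (1,1,1,1,1).

Computing H_k = (kernel of ∂_k) / (image of ∂_{k+1}):

  H_0: rank C_0 − rank ∂_1 = 5 − 4 = 1, and the invariant factors of ∂_1 are all 1, so H_0 ≅ Z.
  H_1: rank ker ∂_1 − rank ∂_2 = (9 − 4) − 5 = 0, and the invariant factors of ∂_2 are all 1, so H_1 ≅ 0.
  H_2: rank ker ∂_2 − rank ∂_3 = (6 − 5) − 0 = 1, and there is no ∂_3, so H_2 ≅ Z.

As a check, the Euler characteristic is 5 − 9 + 6 = 2, which agrees with 1 − 0 + 1 = 2.
(K is a triangulation of the 2-sphere S^2.)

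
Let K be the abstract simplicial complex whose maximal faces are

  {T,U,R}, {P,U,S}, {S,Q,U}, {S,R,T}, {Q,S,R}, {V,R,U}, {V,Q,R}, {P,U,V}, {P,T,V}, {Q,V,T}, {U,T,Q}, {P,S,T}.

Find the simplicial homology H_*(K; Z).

H_0 = Z,  H_1 = Z/2Z,  H_2 = 0.

Take the total order P < Q < R < S < T < U < V on the vertex set. Then K (dimension 2) consists of the simplices:

  0-simplices (7): P, Q, R, S, T, U, V
  1-simplices (18): PS, PT, PU, PV, QR, QS, QT, QU, QV, RS, RT, RU, RV, ST, SU, TU, TV, UV
  2-simplices (12): PST, PSU, PTV, PUV, QRS, QRV, QSU, QTU, QTV, RST, RTU, RUV

Hence C_0 ≅ Z^7, C_1 ≅ Z^18, C_2 ≅ Z^12.

∂_1: C_1 → C_0 maps an edge to its endpoints' difference, ∂[p,q] = q − p.
As a 7×18 matrix over Z this has rank 6, with invariant factors (1,1,1,1,1,1).

Boundary ∂_2: C_2 → C_1 sends each 2-simplex [p,q,r] to [q,r] − [p,r] + [p,q]. For instance
  ∂RTU = TU − RU + RT,
  ∂PUV = UV − PV + PU.
The 18×12 boundary matrix has rank 12 and Smith normal form diag(1,1,1,1,1,1,1,1,1,1,1,2).

Computing H_k = (kernel of ∂_k) / (image of ∂_{k+1}):

  H_0: rank C_0 − rank ∂_1 = 7 − 6 = 1, and the invariant factors of ∂_1 are all 1, so H_0 ≅ Z.
  H_1: rank ker ∂_1 − rank ∂_2 = (18 − 6) − 12 = 0, and ∂_2 has invariant factor 2 > 1, so H_1 ≅ Z/2Z.
  H_2: rank ker ∂_2 − rank ∂_3 = (12 − 12) − 0 = 0, and there is no ∂_3, so H_2 ≅ 0.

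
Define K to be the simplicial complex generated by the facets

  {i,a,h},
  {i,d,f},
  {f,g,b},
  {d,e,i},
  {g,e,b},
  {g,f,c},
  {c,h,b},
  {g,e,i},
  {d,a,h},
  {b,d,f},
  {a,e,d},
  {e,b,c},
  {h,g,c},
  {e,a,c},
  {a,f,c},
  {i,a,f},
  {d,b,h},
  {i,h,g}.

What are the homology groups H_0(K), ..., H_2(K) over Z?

Order the vertices as a < b < c < d < e < f < g < h < i. Listing each simplex with vertices in this order, K has dimension 2 with simplices:

  0-simplices (9): a, b, c, d, e, f, g, h, i
  1-simplices (27): ac, ad, ae, af, ah, ai, bc, bd, be, bf, bg, bh, ce, cf, cg, ch, de, df, dh, di, eg, ei, fg, fi, gh, gi, hi
  2-simplices (18): ace, acf, ade, adh, afi, ahi, bce, bch, bdf, bdh, beg, bfg, cfg, cgh, dei, dfi, egi, ghi

giving chain groups C_0 ≅ Z^9, C_1 ≅ Z^27, C_2 ≅ Z^18.

∂_1: C_1 → C_0 maps an edge to its endpoints' difference, ∂[p,q] = q − p.
The 9×27 boundary matrix has rank 8 and Smith normal form diag(1,1,1,1,1,1,1,1).

The boundary map ∂_2: C_2 → C_1 maps a triangle to the signed sum of its edges. For instance
  ∂cfg = fg − cg + cf,
  ∂bfg = fg − bg + bf.
As a 27×18 matrix over Z this has rank 18, with invariant factors (1,1,1,1,1,1,1,1,1,1,1,1,1,1,1,1,1,2).

Reading off H_k = ker ∂_k / im ∂_{k+1}:

  H_0: rank C_0 − rank ∂_1 = 9 − 8 = 1, and the invariant factors of ∂_1 are all 1, so H_0 ≅ Z.
  H_1: rank ker ∂_1 − rank ∂_2 = (27 − 8) − 18 = 1, and ∂_2 has invariant factor 2 > 1, so H_1 ≅ Z ⊕ Z/2.
  H_2: rank ker ∂_2 − rank ∂_3 = (18 − 18) − 0 = 0, and there is no ∂_3, so H_2 ≅ 0.

(K is a triangulation of the Klein bottle.)

H_0 ≅ Z,  H_1 ≅ Z ⊕ Z/2,  H_2 = 0.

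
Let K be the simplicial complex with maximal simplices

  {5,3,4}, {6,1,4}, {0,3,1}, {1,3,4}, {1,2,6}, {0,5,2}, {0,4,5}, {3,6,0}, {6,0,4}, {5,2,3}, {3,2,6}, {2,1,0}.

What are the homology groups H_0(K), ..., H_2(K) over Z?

Fix the vertex order 0 < 1 < 2 < 3 < 4 < 5 < 6 and write every simplex with vertices in increasing order. Then dim K = 2 and the simplices of K are:

  0-simplices (7): [0], [1], [2], [3], [4], [5], [6]
  1-simplices (18): [0,1], [0,2], [0,3], [0,4], [0,5], [0,6], [1,2], [1,3], [1,4], [1,6], [2,3], [2,5], [2,6], [3,4], [3,5], [3,6], [4,5], [4,6]
  2-simplices (12): [0,1,2], [0,1,3], [0,2,5], [0,3,6], [0,4,5], [0,4,6], [1,2,6], [1,3,4], [1,4,6], [2,3,5], [2,3,6], [3,4,5]

giving chain groups C_0 ≅ Z^7, C_1 ≅ Z^18, C_2 ≅ Z^12.

Boundary ∂_1: C_1 → C_0 is given by ∂[p,q] = [q] − [p].
As a 7×18 matrix over Z this has rank 6, with invariant factors (1,1,1,1,1,1).

The boundary map ∂_2: C_2 → C_1 sends each 2-simplex [p,q,r] to [q,r] − [p,r] + [p,q]. For instance
  ∂[1,2,6] = [2,6] − [1,6] + [1,2],
  ∂[1,3,4] = [3,4] − [1,4] + [1,3].
The resulting 18×12 matrix has rank 12, and its Smith normal form has invariant factors (1,1,1,1,1,1,1,1,1,1,1,2).

Reading off H_k = ker ∂_k / im ∂_{k+1}:

  H_0: rank C_0 − rank ∂_1 = 7 − 6 = 1, and the invariant factors of ∂_1 are all 1, so H_0 ≅ Z.
  H_1: rank ker ∂_1 − rank ∂_2 = (18 − 6) − 12 = 0, and ∂_2 has invariant factor 2 > 1, so H_1 ≅ Z/2.
  H_2: rank ker ∂_2 − rank ∂_3 = (12 − 12) − 0 = 0, and there is no ∂_3, so H_2 ≅ 0.

(K is a triangulation of the real projective plane RP^2.)

H_0 ≅ Z,  H_1 ≅ Z/2,  H_2 = 0.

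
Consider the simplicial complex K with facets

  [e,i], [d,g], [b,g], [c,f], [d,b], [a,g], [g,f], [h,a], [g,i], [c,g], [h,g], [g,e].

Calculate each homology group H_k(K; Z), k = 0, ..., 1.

H_0 = Z,  H_1 = Z^4.

Order the vertices as a < b < c < d < e < f < g < h < i. Listing each simplex with vertices in this order, K has dimension 1 with simplices:

  0-simplices (9): a, b, c, d, e, f, g, h, i
  1-simplices (12): ag, ah, bd, bg, cf, cg, dg, eg, ei, fg, gh, gi

Hence C_0 ≅ Z^9, C_1 ≅ Z^12.

∂_1: C_1 → C_0 maps an edge to its endpoints' difference, ∂[p,q] = q − p.
The resulting 9×12 matrix has rank 8, and its Smith normal form has invariant factors (1,1,1,1,1,1,1,1).

Reading off H_k = ker ∂_k / im ∂_{k+1}:

  H_0: rank C_0 − rank ∂_1 = 9 − 8 = 1, and the invariant factors of ∂_1 are all 1, so H_0 = Z.
  H_1: rank ker ∂_1 − rank ∂_2 = (12 − 8) − 0 = 4, and there is no ∂_2, so H_1 = Z^4.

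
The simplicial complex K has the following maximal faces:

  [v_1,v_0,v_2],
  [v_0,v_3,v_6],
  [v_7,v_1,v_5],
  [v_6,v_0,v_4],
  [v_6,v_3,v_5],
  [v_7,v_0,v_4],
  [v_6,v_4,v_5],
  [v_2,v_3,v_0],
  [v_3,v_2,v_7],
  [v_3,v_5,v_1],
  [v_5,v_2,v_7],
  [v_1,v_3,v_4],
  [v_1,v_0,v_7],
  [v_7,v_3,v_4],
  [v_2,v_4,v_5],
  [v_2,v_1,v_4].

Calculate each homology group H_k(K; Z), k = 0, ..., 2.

Order the vertices as v_0 < v_1 < v_2 < v_3 < v_4 < v_5 < v_6 < v_7. Listing each simplex with vertices in this order, K has dimension 2 with simplices:

  0-simplices (8): [v_0], [v_1], [v_2], [v_3], [v_4], [v_5], [v_6], [v_7]
  1-simplices (24): (24 of them)
  2-simplices (16): (16 of them)

giving chain groups C_0 ≅ Z^8, C_1 ≅ Z^24, C_2 ≅ Z^16.

Boundary ∂_1: C_1 → C_0 sends each edge [p,q] (with p < q) to q − p.
This gives a 8×24 integer matrix of rank 7; reducing to Smith normal form yields diagonal entries (1,1,1,1,1,1,1).

∂_2: C_2 → C_1 acts by ∂[p,q,r] = [q,r] − [p,r] + [p,q]. For instance
  ∂[v_2,v_3,v_7] = [v_3,v_7] − [v_2,v_7] + [v_2,v_3],
  ∂[v_1,v_2,v_4] = [v_2,v_4] − [v_1,v_4] + [v_1,v_2].
This gives a 24×16 integer matrix of rank 15; reducing to Smith normal form yields diagonal entries (1,1,1,1,1,1,1,1,1,1,1,1,1,1,1).

Now H_k = ker ∂_k / im ∂_{k+1}, so:

  H_0: rank C_0 − rank ∂_1 = 8 − 7 = 1, and the invariant factors of ∂_1 are all 1, so H_0 ≅ Z.
  H_1: rank ker ∂_1 − rank ∂_2 = (24 − 7) − 15 = 2, and the invariant factors of ∂_2 are all 1, so H_1 ≅ Z^2.
  H_2: rank ker ∂_2 − rank ∂_3 = (16 − 15) − 0 = 1, and there is no ∂_3, so H_2 ≅ Z.

H_0 ≅ Z,  H_1 ≅ Z^2,  H_2 ≅ Z.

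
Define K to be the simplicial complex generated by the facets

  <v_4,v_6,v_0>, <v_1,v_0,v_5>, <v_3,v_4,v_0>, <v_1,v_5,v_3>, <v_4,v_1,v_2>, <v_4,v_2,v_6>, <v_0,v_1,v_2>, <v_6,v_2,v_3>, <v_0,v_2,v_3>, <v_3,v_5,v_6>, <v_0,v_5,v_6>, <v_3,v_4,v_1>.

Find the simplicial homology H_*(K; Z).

Take the total order v_0 < v_1 < v_2 < v_3 < v_4 < v_5 < v_6 on the vertex set. Then K (dimension 2) consists of the simplices:

  0-simplices (7): [v_0], [v_1], [v_2], [v_3], [v_4], [v_5], [v_6]
  1-simplices (18): (18 of them)
  2-simplices (12): (12 of them)

so the chain groups are C_0 ≅ Z^7, C_1 ≅ Z^18, C_2 ≅ Z^12.

Boundary ∂_1: C_1 → C_0 sends each edge [p,q] (with p < q) to q − p. For instance
  ∂[v_1,v_2] = [v_2] − [v_1].
The resulting 7×18 matrix has rank 6, and its Smith normal form has invariant factors (1,1,1,1,1,1).

Boundary ∂_2: C_2 → C_1 acts by ∂[p,q,r] = [q,r] − [p,r] + [p,q]. For instance
  ∂[v_2,v_3,v_6] = [v_3,v_6] − [v_2,v_6] + [v_2,v_3],
  ∂[v_1,v_2,v_4] = [v_2,v_4] − [v_1,v_4] + [v_1,v_2].
This gives a 18×12 integer matrix of rank 12; reducing to Smith normal form yields diagonal entries (1,1,1,1,1,1,1,1,1,1,1,2).

Reading off H_k = ker ∂_k / im ∂_{k+1}:

  H_0: rank C_0 − rank ∂_1 = 7 − 6 = 1, and the invariant factors of ∂_1 are all 1, so H_0 ≅ Z.
  H_1: rank ker ∂_1 − rank ∂_2 = (18 − 6) − 12 = 0, and ∂_2 has invariant factor 2 > 1, so H_1 ≅ Z/2.
  H_2: rank ker ∂_2 − rank ∂_3 = (12 − 12) − 0 = 0, and there is no ∂_3, so H_2 ≅ 0.

(K is a triangulation of the real projective plane RP^2.)

H_0 ≅ Z,  H_1 ≅ Z/2,  H_2 = 0.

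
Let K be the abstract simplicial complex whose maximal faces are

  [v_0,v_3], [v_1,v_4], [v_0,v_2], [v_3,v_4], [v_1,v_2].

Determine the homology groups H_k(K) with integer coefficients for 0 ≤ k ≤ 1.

Fix the vertex order v_0 < v_1 < v_2 < v_3 < v_4 and write every simplex with vertices in increasing order. Then dim K = 1 and the simplices of K are:

  0-simplices (5): [v_0], [v_1], [v_2], [v_3], [v_4]
  1-simplices (5): [v_0,v_2], [v_0,v_3], [v_1,v_2], [v_1,v_4], [v_3,v_4]

giving chain groups C_0 ≅ Z^5, C_1 ≅ Z^5.

The boundary map ∂_1: C_1 → C_0 sends each edge [p,q] (with p < q) to q − p. For instance
  ∂[v_1,v_2] = [v_2] − [v_1].
This gives a 5×5 integer matrix of rank 4; reducing to Smith normal form yields diagonal entries (1,1,1,1).

Now H_k = ker ∂_k / im ∂_{k+1}, so:

  H_0: rank C_0 − rank ∂_1 = 5 − 4 = 1, and the invariant factors of ∂_1 are all 1, so H_0 = Z.
  H_1: rank ker ∂_1 − rank ∂_2 = (5 − 4) − 0 = 1, and there is no ∂_2, so H_1 = Z.

H_0 = Z,  H_1 = Z.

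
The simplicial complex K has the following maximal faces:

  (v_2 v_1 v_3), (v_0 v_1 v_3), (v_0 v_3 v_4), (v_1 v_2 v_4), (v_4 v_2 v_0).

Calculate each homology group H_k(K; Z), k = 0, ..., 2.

H_0 ≅ Z,  H_1 ≅ Z,  H_2 = 0.

Take the total order v_0 < v_1 < v_2 < v_3 < v_4 on the vertex set. Then K (dimension 2) consists of the simplices:

  0-simplices (5): [v_0], [v_1], [v_2], [v_3], [v_4]
  1-simplices (10): [v_0,v_1], [v_0,v_2], [v_0,v_3], [v_0,v_4], [v_1,v_2], [v_1,v_3], [v_1,v_4], [v_2,v_3], [v_2,v_4], [v_3,v_4]
  2-simplices (5): [v_0,v_1,v_3], [v_0,v_2,v_4], [v_0,v_3,v_4], [v_1,v_2,v_3], [v_1,v_2,v_4]

so the chain groups are C_0 ≅ Z^5, C_1 ≅ Z^10, C_2 ≅ Z^5.

The boundary map ∂_1: C_1 → C_0 is given by ∂[p,q] = [q] − [p]. For instance
  ∂[v_1,v_4] = [v_4] − [v_1].
This gives a 5×10 integer matrix of rank 4; reducing to Smith normal form yields diagonal entries (1,1,1,1).

∂_2: C_2 → C_1 acts by ∂[p,q,r] = [q,r] − [p,r] + [p,q]. For instance
  ∂[v_1,v_2,v_4] = [v_2,v_4] − [v_1,v_4] + [v_1,v_2],
  ∂[v_1,v_2,v_3] = [v_2,v_3] − [v_1,v_3] + [v_1,v_2].
The resulting 10×5 matrix has rank 5, and its Smith normal form has invariant factors (1,1,1,1,1).

Reading off H_k = ker ∂_k / im ∂_{k+1}:

  H_0: rank C_0 − rank ∂_1 = 5 − 4 = 1, and the invariant factors of ∂_1 are all 1, so H_0 ≅ Z.
  H_1: rank ker ∂_1 − rank ∂_2 = (10 − 4) − 5 = 1, and the invariant factors of ∂_2 are all 1, so H_1 ≅ Z.
  H_2: rank ker ∂_2 − rank ∂_3 = (5 − 5) − 0 = 0, and there is no ∂_3, so H_2 ≅ 0.

As a check, the Euler characteristic is 5 − 10 + 5 = 0, which agrees with 1 − 1 + 0 = 0.
(K is a triangulation of the Möbius band.)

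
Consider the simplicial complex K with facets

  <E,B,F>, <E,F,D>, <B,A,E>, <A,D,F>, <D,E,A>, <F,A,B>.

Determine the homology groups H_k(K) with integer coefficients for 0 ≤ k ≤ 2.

H_0 ≅ Z,  H_1 = 0,  H_2 ≅ Z.

K has 5 vertices, 9 edges, 6 triangles.
rank ∂_0 = 0, rank ∂_1 = 4 ⇒ b_0 = 5 − 0 − 4 = 1; all invariant factors of ∂_1 are 1 so no torsion. So H_0 = Z.
rank ∂_1 = 4, rank ∂_2 = 5 ⇒ b_1 = 9 − 4 − 5 = 0; all invariant factors of ∂_2 are 1 so no torsion. So H_1 = 0.
rank ∂_2 = 5, rank ∂_3 = 0 ⇒ b_2 = 6 − 5 − 0 = 1. So H_2 = Z.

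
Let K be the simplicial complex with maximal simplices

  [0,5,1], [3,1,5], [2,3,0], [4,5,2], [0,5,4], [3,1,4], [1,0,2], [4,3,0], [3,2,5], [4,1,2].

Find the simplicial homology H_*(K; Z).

Fix the vertex order 0 < 1 < 2 < 3 < 4 < 5 and write every simplex with vertices in increasing order. Then dim K = 2 and the simplices of K are:

  0-simplices (6): [0], [1], [2], [3], [4], [5]
  1-simplices (15): [0,1], [0,2], [0,3], [0,4], [0,5], [1,2], [1,3], [1,4], [1,5], [2,3], [2,4], [2,5], [3,4], [3,5], [4,5]
  2-simplices (10): [0,1,2], [0,1,5], [0,2,3], [0,3,4], [0,4,5], [1,2,4], [1,3,4], [1,3,5], [2,3,5], [2,4,5]

Hence C_0 ≅ Z^6, C_1 ≅ Z^15, C_2 ≅ Z^10.

∂_1: C_1 → C_0 is given by ∂[p,q] = [q] − [p]. For instance
  ∂[1,5] = [5] − [1].
As a 6×15 matrix over Z this has rank 5, with invariant factors (1,1,1,1,1).

∂_2: C_2 → C_1 acts by ∂[p,q,r] = [q,r] − [p,r] + [p,q]. For instance
  ∂[0,1,2] = [1,2] − [0,2] + [0,1],
  ∂[0,1,5] = [1,5] − [0,5] + [0,1].
The 15×10 boundary matrix has rank 10 and Smith normal form diag(1,1,1,1,1,1,1,1,1,2).

Computing H_k = (kernel of ∂_k) / (image of ∂_{k+1}):

  H_0: rank C_0 − rank ∂_1 = 6 − 5 = 1, and the invariant factors of ∂_1 are all 1, so H_0 ≅ Z.
  H_1: rank ker ∂_1 − rank ∂_2 = (15 − 5) − 10 = 0, and ∂_2 has invariant factor 2 > 1, so H_1 ≅ Z_2.
  H_2: rank ker ∂_2 − rank ∂_3 = (10 − 10) − 0 = 0, and there is no ∂_3, so H_2 ≅ 0.

As a check, the Euler characteristic is 6 − 15 + 10 = 1, which agrees with 1 − 0 + 0 = 1.
(K is a triangulation of the real projective plane RP^2.)

H_0 ≅ Z,  H_1 ≅ Z_2,  H_2 = 0.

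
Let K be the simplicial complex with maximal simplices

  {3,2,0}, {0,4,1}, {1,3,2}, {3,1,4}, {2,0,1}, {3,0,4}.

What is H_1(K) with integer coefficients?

Fix the vertex order 0 < 1 < 2 < 3 < 4 and write every simplex with vertices in increasing order. Then dim K = 2 and the simplices of K are:

  0-simplices (5): [0], [1], [2], [3], [4]
  1-simplices (9): [0,1], [0,2], [0,3], [0,4], [1,2], [1,3], [1,4], [2,3], [3,4]
  2-simplices (6): [0,1,2], [0,1,4], [0,2,3], [0,3,4], [1,2,3], [1,3,4]

giving chain groups C_0 ≅ Z^5, C_1 ≅ Z^9, C_2 ≅ Z^6.

∂_1: C_1 → C_0 maps an edge to its endpoints' difference, ∂[p,q] = q − p.
As a 5×9 matrix over Z this has rank 4, with invariant factors (1,1,1,1).

The boundary map ∂_2: C_2 → C_1 maps a triangle to the signed sum of its edges. For instance
  ∂[1,2,3] = [2,3] − [1,3] + [1,2],
  ∂[0,3,4] = [3,4] − [0,4] + [0,3].
The resulting 9×6 matrix has rank 5, and its Smith normal form has invariant factors (1,1,1,1,1).

Computing H_k = (kernel of ∂_k) / (image of ∂_{k+1}):

  H_1: rank ker ∂_1 − rank ∂_2 = (9 − 4) − 5 = 0, and the invariant factors of ∂_2 are all 1, so H_1 ≅ 0.

(K is a triangulation of the 2-sphere S^2.)

H_1 ≅ 0.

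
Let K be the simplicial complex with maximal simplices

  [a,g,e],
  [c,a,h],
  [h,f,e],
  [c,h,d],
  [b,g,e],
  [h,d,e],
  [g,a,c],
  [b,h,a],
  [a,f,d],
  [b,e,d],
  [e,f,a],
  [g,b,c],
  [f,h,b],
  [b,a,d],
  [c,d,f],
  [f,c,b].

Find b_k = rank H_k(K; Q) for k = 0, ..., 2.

Fix the vertex order a < b < c < d < e < f < g < h and write every simplex with vertices in increasing order. Then dim K = 2 and the simplices of K are:

  0-simplices (8): a, b, c, d, e, f, g, h
  1-simplices (24): ab, ac, ad, ae, af, ag, ah, bc, bd, be, bf, bg, bh, cd, cf, cg, ch, de, df, dh, ef, eg, eh, fh
  2-simplices (16): abd, abh, acg, ach, adf, aef, aeg, bcf, bcg, bde, beg, bfh, cdf, cdh, deh, efh

Hence C_0 ≅ Z^8, C_1 ≅ Z^24, C_2 ≅ Z^16.

The boundary map ∂_1: C_1 → C_0 maps an edge to its endpoints' difference, ∂[p,q] = q − p. For instance
  ∂de = e − d.
The 8×24 boundary matrix has rank 7 and Smith normal form diag(1,1,1,1,1,1,1).

The boundary map ∂_2: C_2 → C_1 acts by ∂[p,q,r] = [q,r] − [p,r] + [p,q]. For instance
  ∂aeg = eg − ag + ae,
  ∂bfh = fh − bh + bf.
This gives a 24×16 integer matrix of rank 15; reducing to Smith normal form yields diagonal entries (1,1,1,1,1,1,1,1,1,1,1,1,1,1,1).

From H_k ≅ ker(∂_k) / im(∂_{k+1}) we obtain:

  H_0: rank C_0 − rank ∂_1 = 8 − 7 = 1, and the invariant factors of ∂_1 are all 1, so H_0 = Z.
  H_1: rank ker ∂_1 − rank ∂_2 = (24 − 7) − 15 = 2, and the invariant factors of ∂_2 are all 1, so H_1 = Z^2.
  H_2: rank ker ∂_2 − rank ∂_3 = (16 − 15) − 0 = 1, and there is no ∂_3, so H_2 = Z.

Hence the Betti numbers are b_0 = 1, b_1 = 2, b_2 = 1.

b_0 = 1, b_1 = 2, b_2 = 1.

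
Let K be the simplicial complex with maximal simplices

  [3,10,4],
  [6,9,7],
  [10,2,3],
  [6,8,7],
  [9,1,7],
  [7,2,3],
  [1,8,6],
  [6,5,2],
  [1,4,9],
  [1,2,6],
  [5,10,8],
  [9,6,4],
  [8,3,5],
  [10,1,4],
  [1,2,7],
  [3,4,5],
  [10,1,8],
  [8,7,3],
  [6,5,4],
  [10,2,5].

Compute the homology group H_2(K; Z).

K has 10 vertices, 30 edges, 20 triangles.
rank ∂_2 = 20, rank ∂_3 = 0 ⇒ b_2 = 20 − 20 − 0 = 0. So H_2 = 0.

H_2 = 0.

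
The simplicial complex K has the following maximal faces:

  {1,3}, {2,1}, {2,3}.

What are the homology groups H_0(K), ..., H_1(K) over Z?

H_0 = Z,  H_1 = Z.

Fix the vertex order 1 < 2 < 3 and write every simplex with vertices in increasing order. Then dim K = 1 and the simplices of K are:

  0-simplices (3): [1], [2], [3]
  1-simplices (3): [1,2], [1,3], [2,3]

Hence C_0 ≅ Z^3, C_1 ≅ Z^3.

The boundary map ∂_1: C_1 → C_0 maps an edge to its endpoints' difference, ∂[p,q] = q − p. For instance
  ∂[1,3] = [3] − [1].
As a 3×3 matrix over Z this has rank 2, with invariant factors (1,1).

Now H_k = ker ∂_k / im ∂_{k+1}, so:

  H_0: rank C_0 − rank ∂_1 = 3 − 2 = 1, and the invariant factors of ∂_1 are all 1, so H_0 ≅ Z.
  H_1: rank ker ∂_1 − rank ∂_2 = (3 − 2) − 0 = 1, and there is no ∂_2, so H_1 ≅ Z.

(K is a triangulation of the circle S^1.)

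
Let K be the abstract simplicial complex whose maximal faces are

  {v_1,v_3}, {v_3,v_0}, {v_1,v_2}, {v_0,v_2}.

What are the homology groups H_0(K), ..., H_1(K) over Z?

K has 4 vertices, 4 edges.
rank ∂_0 = 0, rank ∂_1 = 3 ⇒ b_0 = 4 − 0 − 3 = 1; all invariant factors of ∂_1 are 1 so no torsion. So H_0 = Z.
rank ∂_1 = 3, rank ∂_2 = 0 ⇒ b_1 = 4 − 3 − 0 = 1. So H_1 = Z.

H_0 = Z,  H_1 = Z.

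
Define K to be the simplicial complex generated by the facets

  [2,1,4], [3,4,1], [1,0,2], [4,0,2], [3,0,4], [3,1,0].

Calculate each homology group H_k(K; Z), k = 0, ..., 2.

H_0 = Z,  H_1 = 0,  H_2 = Z.

Order the vertices as 0 < 1 < 2 < 3 < 4. Listing each simplex with vertices in this order, K has dimension 2 with simplices:

  0-simplices (5): [0], [1], [2], [3], [4]
  1-simplices (9): [0,1], [0,2], [0,3], [0,4], [1,2], [1,3], [1,4], [2,4], [3,4]
  2-simplices (6): [0,1,2], [0,1,3], [0,2,4], [0,3,4], [1,2,4], [1,3,4]

Hence C_0 ≅ Z^5, C_1 ≅ Z^9, C_2 ≅ Z^6.

∂_1: C_1 → C_0 sends each edge [p,q] (with p < q) to q − p. For instance
  ∂[0,2] = [2] − [0].
The resulting 5×9 matrix has rank 4, and its Smith normal form has invariant factors (1,1,1,1).

Boundary ∂_2: C_2 → C_1 acts by ∂[p,q,r] = [q,r] − [p,r] + [p,q]. For instance
  ∂[0,2,4] = [2,4] − [0,4] + [0,2],
  ∂[1,3,4] = [3,4] − [1,4] + [1,3].
This gives a 9×6 integer matrix of rank 5; reducing to Smith normal form yields diagonal entries (1,1,1,1,1).

From H_k ≅ ker(∂_k) / im(∂_{k+1}) we obtain:

  H_0: rank C_0 − rank ∂_1 = 5 − 4 = 1, and the invariant factors of ∂_1 are all 1, so H_0 ≅ Z.
  H_1: rank ker ∂_1 − rank ∂_2 = (9 − 4) − 5 = 0, and the invariant factors of ∂_2 are all 1, so H_1 ≅ 0.
  H_2: rank ker ∂_2 − rank ∂_3 = (6 − 5) − 0 = 1, and there is no ∂_3, so H_2 ≅ Z.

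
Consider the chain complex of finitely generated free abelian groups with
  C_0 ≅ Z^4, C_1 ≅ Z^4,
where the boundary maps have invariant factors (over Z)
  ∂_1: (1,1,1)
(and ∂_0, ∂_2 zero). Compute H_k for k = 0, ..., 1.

H_0: b_0 = 4 − 0 − 3 = 1; torsion from ∂_1 factors > 1: none. So H_0 = Z.
H_1: b_1 = 4 − 3 − 0 = 1; torsion from ∂_2 factors > 1: none. So H_1 = Z.

H_0 = Z,  H_1 = Z.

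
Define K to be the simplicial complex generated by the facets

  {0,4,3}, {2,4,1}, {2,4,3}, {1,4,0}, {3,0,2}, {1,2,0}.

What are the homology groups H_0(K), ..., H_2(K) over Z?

H_0 = Z,  H_1 = 0,  H_2 = Z.

Take the total order 0 < 1 < 2 < 3 < 4 on the vertex set. Then K (dimension 2) consists of the simplices:

  0-simplices (5): [0], [1], [2], [3], [4]
  1-simplices (9): [0,1], [0,2], [0,3], [0,4], [1,2], [1,4], [2,3], [2,4], [3,4]
  2-simplices (6): [0,1,2], [0,1,4], [0,2,3], [0,3,4], [1,2,4], [2,3,4]

so the chain groups are C_0 ≅ Z^5, C_1 ≅ Z^9, C_2 ≅ Z^6.

∂_1: C_1 → C_0 maps an edge to its endpoints' difference, ∂[p,q] = q − p. For instance
  ∂[0,2] = [2] − [0].
This gives a 5×9 integer matrix of rank 4; reducing to Smith normal form yields diagonal entries (1,1,1,1).

The boundary map ∂_2: C_2 → C_1 sends each 2-simplex [p,q,r] to [q,r] − [p,r] + [p,q]. For instance
  ∂[0,1,2] = [1,2] − [0,2] + [0,1],
  ∂[2,3,4] = [3,4] − [2,4] + [2,3].
This gives a 9×6 integer matrix of rank 5; reducing to Smith normal form yields diagonal entries (1,1,1,1,1).

Computing H_k = (kernel of ∂_k) / (image of ∂_{k+1}):

  H_0: rank C_0 − rank ∂_1 = 5 − 4 = 1, and the invariant factors of ∂_1 are all 1, so H_0 ≅ Z.
  H_1: rank ker ∂_1 − rank ∂_2 = (9 − 4) − 5 = 0, and the invariant factors of ∂_2 are all 1, so H_1 ≅ 0.
  H_2: rank ker ∂_2 − rank ∂_3 = (6 − 5) − 0 = 1, and there is no ∂_3, so H_2 ≅ Z.

As a check, the Euler characteristic is 5 − 9 + 6 = 2, which agrees with 1 − 0 + 1 = 2.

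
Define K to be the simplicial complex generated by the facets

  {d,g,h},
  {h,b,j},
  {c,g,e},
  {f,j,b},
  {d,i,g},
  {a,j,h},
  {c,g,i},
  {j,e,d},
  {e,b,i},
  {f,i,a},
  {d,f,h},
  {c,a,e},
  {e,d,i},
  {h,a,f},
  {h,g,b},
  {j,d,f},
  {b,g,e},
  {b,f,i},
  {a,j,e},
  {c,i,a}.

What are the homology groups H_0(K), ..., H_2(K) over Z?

H_0 = Z,  H_1 = Z ⊕ Z/2,  H_2 = 0.

We work with the vertex ordering a < b < c < d < e < f < g < h < i < j. The simplices of K, each written with vertices in increasing order, are:

  0-simplices (10): a, b, c, d, e, f, g, h, i, j
  1-simplices (30): ac, ae, af, ah, ai, aj, be, bf, bg, bh, bi, bj, ce, cg, ci, de, df, dg, dh, di, dj, eg, ei, ej, fh, fi, fj, gh, gi, hj
  2-simplices (20): ace, aci, aej, afh, afi, ahj, beg, bei, bfi, bfj, bgh, bhj, ceg, cgi, dei, dej, dfh, dfj, dgh, dgi

so the chain groups are C_0 ≅ Z^10, C_1 ≅ Z^30, C_2 ≅ Z^20.

The boundary map ∂_1: C_1 → C_0 is given by ∂[p,q] = [q] − [p]. For instance
  ∂ac = c − a.
The 10×30 boundary matrix has rank 9 and Smith normal form diag(1,1,1,1,1,1,1,1,1).

Boundary ∂_2: C_2 → C_1 maps a triangle to the signed sum of its edges. For instance
  ∂bfi = fi − bi + bf,
  ∂dfh = fh − dh + df.
This gives a 30×20 integer matrix of rank 20; reducing to Smith normal form yields diagonal entries (1,1,1,1,1,1,1,1,1,1,1,1,1,1,1,1,1,1,1,2).

Now H_k = ker ∂_k / im ∂_{k+1}, so:

  H_0: rank C_0 − rank ∂_1 = 10 − 9 = 1, and the invariant factors of ∂_1 are all 1, so H_0 ≅ Z.
  H_1: rank ker ∂_1 − rank ∂_2 = (30 − 9) − 20 = 1, and ∂_2 has invariant factor 2 > 1, so H_1 ≅ Z ⊕ Z/2.
  H_2: rank ker ∂_2 − rank ∂_3 = (20 − 20) − 0 = 0, and there is no ∂_3, so H_2 ≅ 0.

As a check, the Euler characteristic is 10 − 30 + 20 = 0, which agrees with 1 − 1 + 0 = 0.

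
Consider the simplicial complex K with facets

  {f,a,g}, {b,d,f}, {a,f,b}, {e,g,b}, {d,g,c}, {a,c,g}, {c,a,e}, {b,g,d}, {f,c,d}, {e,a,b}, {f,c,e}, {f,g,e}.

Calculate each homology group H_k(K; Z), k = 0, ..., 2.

H_0 ≅ Z,  H_1 ≅ Z/2,  H_2 = 0.

K has 7 vertices, 18 edges, 12 triangles.
rank ∂_0 = 0, rank ∂_1 = 6 ⇒ b_0 = 7 − 0 − 6 = 1; all invariant factors of ∂_1 are 1 so no torsion. So H_0 = Z.
rank ∂_1 = 6, rank ∂_2 = 12 ⇒ b_1 = 18 − 6 − 12 = 0; ∂_2 has invariant factor(s) [2] giving torsion. So H_1 = Z/2.
rank ∂_2 = 12, rank ∂_3 = 0 ⇒ b_2 = 12 − 12 − 0 = 0. So H_2 = 0.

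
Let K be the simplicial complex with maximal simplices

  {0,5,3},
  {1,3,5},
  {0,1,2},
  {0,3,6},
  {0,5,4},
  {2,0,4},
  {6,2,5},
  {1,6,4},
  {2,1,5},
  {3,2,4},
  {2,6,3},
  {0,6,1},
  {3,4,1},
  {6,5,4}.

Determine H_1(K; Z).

H_1 = Z^2.

Fix the vertex order 0 < 1 < 2 < 3 < 4 < 5 < 6 and write every simplex with vertices in increasing order. Then dim K = 2 and the simplices of K are:

  0-simplices (7): [0], [1], [2], [3], [4], [5], [6]
  1-simplices (21): [0,1], [0,2], [0,3], [0,4], [0,5], [0,6], [1,2], [1,3], [1,4], [1,5], [1,6], [2,3], [2,4], [2,5], [2,6], [3,4], [3,5], [3,6], [4,5], [4,6], [5,6]
  2-simplices (14): [0,1,2], [0,1,6], [0,2,4], [0,3,5], [0,3,6], [0,4,5], [1,2,5], [1,3,4], [1,3,5], [1,4,6], [2,3,4], [2,3,6], [2,5,6], [4,5,6]

giving chain groups C_0 ≅ Z^7, C_1 ≅ Z^21, C_2 ≅ Z^14.

Boundary ∂_1: C_1 → C_0 is given by ∂[p,q] = [q] − [p].
As a 7×21 matrix over Z this has rank 6, with invariant factors (1,1,1,1,1,1).

Boundary ∂_2: C_2 → C_1 maps a triangle to the signed sum of its edges. For instance
  ∂[0,3,6] = [3,6] − [0,6] + [0,3],
  ∂[2,3,6] = [3,6] − [2,6] + [2,3].
This gives a 21×14 integer matrix of rank 13; reducing to Smith normal form yields diagonal entries (1,1,1,1,1,1,1,1,1,1,1,1,1).

Computing H_k = (kernel of ∂_k) / (image of ∂_{k+1}):

  H_1: rank ker ∂_1 − rank ∂_2 = (21 − 6) − 13 = 2, and the invariant factors of ∂_2 are all 1, so H_1 ≅ Z^2.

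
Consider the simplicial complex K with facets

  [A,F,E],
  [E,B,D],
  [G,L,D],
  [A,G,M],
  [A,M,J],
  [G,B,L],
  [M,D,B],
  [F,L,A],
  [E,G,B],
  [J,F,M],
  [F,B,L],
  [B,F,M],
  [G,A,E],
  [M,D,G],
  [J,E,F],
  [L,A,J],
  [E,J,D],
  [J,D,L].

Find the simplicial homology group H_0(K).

We work with the vertex ordering A < B < D < E < F < G < J < L < M. The simplices of K, each written with vertices in increasing order, are:

  0-simplices (9): A, B, D, E, F, G, J, L, M
  1-simplices (27): AE, AF, AG, AJ, AL, AM, BD, BE, BF, BG, BL, BM, DE, DG, DJ, DL, DM, EF, EG, EJ, FJ, FL, FM, GL, GM, JL, JM
  2-simplices (18): AEF, AEG, AFL, AGM, AJL, AJM, BDE, BDM, BEG, BFL, BFM, BGL, DEJ, DGL, DGM, DJL, EFJ, FJM

giving chain groups C_0 ≅ Z^9, C_1 ≅ Z^27, C_2 ≅ Z^18.

Boundary ∂_1: C_1 → C_0 maps an edge to its endpoints' difference, ∂[p,q] = q − p. For instance
  ∂BG = G − B.
The resulting 9×27 matrix has rank 8, and its Smith normal form has invariant factors (1,1,1,1,1,1,1,1).

The boundary map ∂_2: C_2 → C_1 sends each 2-simplex [p,q,r] to [q,r] − [p,r] + [p,q]. For instance
  ∂FJM = JM − FM + FJ,
  ∂DEJ = EJ − DJ + DE.
The 27×18 boundary matrix has rank 18 and Smith normal form diag(1,1,1,1,1,1,1,1,1,1,1,1,1,1,1,1,1,2).

Now H_k = ker ∂_k / im ∂_{k+1}, so:

  H_0: rank C_0 − rank ∂_1 = 9 − 8 = 1, and the invariant factors of ∂_1 are all 1, so H_0 ≅ Z.

H_0 ≅ Z.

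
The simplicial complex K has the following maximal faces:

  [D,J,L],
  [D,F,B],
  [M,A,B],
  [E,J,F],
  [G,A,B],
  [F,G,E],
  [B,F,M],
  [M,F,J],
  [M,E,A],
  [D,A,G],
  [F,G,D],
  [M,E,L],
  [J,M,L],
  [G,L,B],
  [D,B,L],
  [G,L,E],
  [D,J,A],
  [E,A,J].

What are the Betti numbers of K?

Fix the vertex order A < B < D < E < F < G < J < L < M and write every simplex with vertices in increasing order. Then dim K = 2 and the simplices of K are:

  0-simplices (9): A, B, D, E, F, G, J, L, M
  1-simplices (27): AB, AD, AE, AG, AJ, AM, BD, BF, BG, BL, BM, DF, DG, DJ, DL, EF, EG, EJ, EL, EM, FG, FJ, FM, GL, JL, JM, LM
  2-simplices (18): ABG, ABM, ADG, ADJ, AEJ, AEM, BDF, BDL, BFM, BGL, DFG, DJL, EFG, EFJ, EGL, ELM, FJM, JLM

Hence C_0 ≅ Z^9, C_1 ≅ Z^27, C_2 ≅ Z^18.

∂_1: C_1 → C_0 is given by ∂[p,q] = [q] − [p]. For instance
  ∂JM = M − J.
The 9×27 boundary matrix has rank 8 and Smith normal form diag(1,1,1,1,1,1,1,1).

The boundary map ∂_2: C_2 → C_1 acts by ∂[p,q,r] = [q,r] − [p,r] + [p,q]. For instance
  ∂EFG = FG − EG + EF,
  ∂BGL = GL − BL + BG.
As a 27×18 matrix over Z this has rank 18, with invariant factors (1,1,1,1,1,1,1,1,1,1,1,1,1,1,1,1,1,2).

Now H_k = ker ∂_k / im ∂_{k+1}, so:

  H_0: rank C_0 − rank ∂_1 = 9 − 8 = 1, and the invariant factors of ∂_1 are all 1, so H_0 ≅ Z.
  H_1: rank ker ∂_1 − rank ∂_2 = (27 − 8) − 18 = 1, and ∂_2 has invariant factor 2 > 1, so H_1 ≅ Z ⊕ Z/2.
  H_2: rank ker ∂_2 − rank ∂_3 = (18 − 18) − 0 = 0, and there is no ∂_3, so H_2 ≅ 0.

Hence the Betti numbers are b_0 = 1, b_1 = 1, b_2 = 0.

b_0 = 1, b_1 = 1, b_2 = 0.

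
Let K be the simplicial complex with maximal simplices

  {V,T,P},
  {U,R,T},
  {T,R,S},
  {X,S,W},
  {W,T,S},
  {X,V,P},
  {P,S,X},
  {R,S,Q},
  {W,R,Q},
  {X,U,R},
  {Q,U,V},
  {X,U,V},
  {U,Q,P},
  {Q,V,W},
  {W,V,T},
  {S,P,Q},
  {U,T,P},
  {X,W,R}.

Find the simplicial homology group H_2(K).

Order the vertices as P < Q < R < S < T < U < V < W < X. Listing each simplex with vertices in this order, K has dimension 2 with simplices:

  0-simplices (9): P, Q, R, S, T, U, V, W, X
  1-simplices (27): PQ, PS, PT, PU, PV, PX, QR, QS, QU, QV, QW, RS, RT, RU, RW, RX, ST, SW, SX, TU, TV, TW, UV, UX, VW, VX, WX
  2-simplices (18): PQS, PQU, PSX, PTU, PTV, PVX, QRS, QRW, QUV, QVW, RST, RTU, RUX, RWX, STW, SWX, TVW, UVX

Hence C_0 ≅ Z^9, C_1 ≅ Z^27, C_2 ≅ Z^18.

Boundary ∂_1: C_1 → C_0 is given by ∂[p,q] = [q] − [p].
As a 9×27 matrix over Z this has rank 8, with invariant factors (1,1,1,1,1,1,1,1).

Boundary ∂_2: C_2 → C_1 maps a triangle to the signed sum of its edges. For instance
  ∂STW = TW − SW + ST,
  ∂QRW = RW − QW + QR.
As a 27×18 matrix over Z this has rank 18, with invariant factors (1,1,1,1,1,1,1,1,1,1,1,1,1,1,1,1,1,2).

Now H_k = ker ∂_k / im ∂_{k+1}, so:

  H_2: rank ker ∂_2 − rank ∂_3 = (18 − 18) − 0 = 0, and there is no ∂_3, so H_2 ≅ 0.

H_2 ≅ 0.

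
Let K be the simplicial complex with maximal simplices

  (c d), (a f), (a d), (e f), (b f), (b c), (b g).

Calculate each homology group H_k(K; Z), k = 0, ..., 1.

Take the total order a < b < c < d < e < f < g on the vertex set. Then K (dimension 1) consists of the simplices:

  0-simplices (7): a, b, c, d, e, f, g
  1-simplices (7): ad, af, bc, bf, bg, cd, ef

so the chain groups are C_0 ≅ Z^7, C_1 ≅ Z^7.

Boundary ∂_1: C_1 → C_0 maps an edge to its endpoints' difference, ∂[p,q] = q − p.
As a 7×7 matrix over Z this has rank 6, with invariant factors (1,1,1,1,1,1).

Computing H_k = (kernel of ∂_k) / (image of ∂_{k+1}):

  H_0: rank C_0 − rank ∂_1 = 7 − 6 = 1, and the invariant factors of ∂_1 are all 1, so H_0 = Z.
  H_1: rank ker ∂_1 − rank ∂_2 = (7 − 6) − 0 = 1, and there is no ∂_2, so H_1 = Z.

H_0 = Z,  H_1 = Z.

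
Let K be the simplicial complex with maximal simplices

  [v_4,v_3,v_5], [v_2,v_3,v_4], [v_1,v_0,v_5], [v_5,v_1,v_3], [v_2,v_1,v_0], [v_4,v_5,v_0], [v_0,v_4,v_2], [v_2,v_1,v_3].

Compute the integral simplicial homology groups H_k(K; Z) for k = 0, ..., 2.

H_0 ≅ Z,  H_1 = 0,  H_2 ≅ Z.

Fix the vertex order v_0 < v_1 < v_2 < v_3 < v_4 < v_5 and write every simplex with vertices in increasing order. Then dim K = 2 and the simplices of K are:

  0-simplices (6): [v_0], [v_1], [v_2], [v_3], [v_4], [v_5]
  1-simplices (12): [v_0,v_1], [v_0,v_2], [v_0,v_4], [v_0,v_5], [v_1,v_2], [v_1,v_3], [v_1,v_5], [v_2,v_3], [v_2,v_4], [v_3,v_4], [v_3,v_5], [v_4,v_5]
  2-simplices (8): [v_0,v_1,v_2], [v_0,v_1,v_5], [v_0,v_2,v_4], [v_0,v_4,v_5], [v_1,v_2,v_3], [v_1,v_3,v_5], [v_2,v_3,v_4], [v_3,v_4,v_5]

Hence C_0 ≅ Z^6, C_1 ≅ Z^12, C_2 ≅ Z^8.

Boundary ∂_1: C_1 → C_0 is given by ∂[p,q] = [q] − [p].
The 6×12 boundary matrix has rank 5 and Smith normal form diag(1,1,1,1,1).

The boundary map ∂_2: C_2 → C_1 acts by ∂[p,q,r] = [q,r] − [p,r] + [p,q]. For instance
  ∂[v_1,v_3,v_5] = [v_3,v_5] − [v_1,v_5] + [v_1,v_3],
  ∂[v_0,v_1,v_2] = [v_1,v_2] − [v_0,v_2] + [v_0,v_1].
As a 12×8 matrix over Z this has rank 7, with invariant factors (1,1,1,1,1,1,1).

From H_k ≅ ker(∂_k) / im(∂_{k+1}) we obtain:

  H_0: rank C_0 − rank ∂_1 = 6 − 5 = 1, and the invariant factors of ∂_1 are all 1, so H_0 ≅ Z.
  H_1: rank ker ∂_1 − rank ∂_2 = (12 − 5) − 7 = 0, and the invariant factors of ∂_2 are all 1, so H_1 ≅ 0.
  H_2: rank ker ∂_2 − rank ∂_3 = (8 − 7) − 0 = 1, and there is no ∂_3, so H_2 ≅ Z.

(K is a triangulation of the 2-sphere S^2.)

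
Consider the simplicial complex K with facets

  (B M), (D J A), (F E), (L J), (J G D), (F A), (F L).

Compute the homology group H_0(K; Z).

Fix the vertex order A < B < D < E < F < G < J < L < M and write every simplex with vertices in increasing order. Then dim K = 2 and the simplices of K are:

  0-simplices (9): A, B, D, E, F, G, J, L, M
  1-simplices (10): AD, AF, AJ, BM, DG, DJ, EF, FL, GJ, JL
  2-simplices (2): ADJ, DGJ

so the chain groups are C_0 ≅ Z^9, C_1 ≅ Z^10, C_2 ≅ Z^2.

Boundary ∂_1: C_1 → C_0 sends each edge [p,q] (with p < q) to q − p.
The resulting 9×10 matrix has rank 7, and its Smith normal form has invariant factors (1,1,1,1,1,1,1).

Boundary ∂_2: C_2 → C_1 sends each 2-simplex [p,q,r] to [q,r] − [p,r] + [p,q]. For instance
  ∂DGJ = GJ − DJ + DG,
  ∂ADJ = DJ − AJ + AD.
This gives a 10×2 integer matrix of rank 2; reducing to Smith normal form yields diagonal entries (1,1).

Computing H_k = (kernel of ∂_k) / (image of ∂_{k+1}):

  H_0: rank C_0 − rank ∂_1 = 9 − 7 = 2, and the invariant factors of ∂_1 are all 1, so H_0 = Z^2.

H_0 ≅ Z^2.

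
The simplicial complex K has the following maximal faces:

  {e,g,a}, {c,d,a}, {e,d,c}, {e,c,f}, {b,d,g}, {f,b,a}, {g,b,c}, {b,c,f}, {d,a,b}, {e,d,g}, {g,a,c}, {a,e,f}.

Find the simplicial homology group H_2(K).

H_2 = 0.

K has 7 vertices, 18 edges, 12 triangles.
rank ∂_2 = 12, rank ∂_3 = 0 ⇒ b_2 = 12 − 12 − 0 = 0. So H_2 ≅ 0.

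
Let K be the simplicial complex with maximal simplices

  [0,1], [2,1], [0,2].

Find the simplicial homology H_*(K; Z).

H_0 = Z,  H_1 = Z.

Order the vertices as 0 < 1 < 2. Listing each simplex with vertices in this order, K has dimension 1 with simplices:

  0-simplices (3): [0], [1], [2]
  1-simplices (3): [0,1], [0,2], [1,2]

giving chain groups C_0 ≅ Z^3, C_1 ≅ Z^3.

The boundary map ∂_1: C_1 → C_0 sends each edge [p,q] (with p < q) to q − p. For instance
  ∂[0,2] = [2] − [0].
The resulting 3×3 matrix has rank 2, and its Smith normal form has invariant factors (1,1).

Computing H_k = (kernel of ∂_k) / (image of ∂_{k+1}):

  H_0: rank C_0 − rank ∂_1 = 3 − 2 = 1, and the invariant factors of ∂_1 are all 1, so H_0 = Z.
  H_1: rank ker ∂_1 − rank ∂_2 = (3 − 2) − 0 = 1, and there is no ∂_2, so H_1 = Z.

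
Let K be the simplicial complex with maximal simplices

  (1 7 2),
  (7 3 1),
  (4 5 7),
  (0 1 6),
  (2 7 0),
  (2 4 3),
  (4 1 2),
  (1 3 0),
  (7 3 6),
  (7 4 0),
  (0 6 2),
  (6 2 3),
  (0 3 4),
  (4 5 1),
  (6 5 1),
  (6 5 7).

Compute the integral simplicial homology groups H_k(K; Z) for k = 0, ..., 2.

H_0 ≅ Z,  H_1 ≅ Z^2,  H_2 ≅ Z.

We work with the vertex ordering 0 < 1 < 2 < 3 < 4 < 5 < 6 < 7. The simplices of K, each written with vertices in increasing order, are:

  0-simplices (8): [0], [1], [2], [3], [4], [5], [6], [7]
  1-simplices (24): (24 of them)
  2-simplices (16): [0,1,3], [0,1,6], [0,2,6], [0,2,7], [0,3,4], [0,4,7], [1,2,4], [1,2,7], [1,3,7], [1,4,5], [1,5,6], [2,3,4], [2,3,6], [3,6,7], [4,5,7], [5,6,7]

giving chain groups C_0 ≅ Z^8, C_1 ≅ Z^24, C_2 ≅ Z^16.

Boundary ∂_1: C_1 → C_0 is given by ∂[p,q] = [q] − [p].
As a 8×24 matrix over Z this has rank 7, with invariant factors (1,1,1,1,1,1,1).

The boundary map ∂_2: C_2 → C_1 sends each 2-simplex [p,q,r] to [q,r] − [p,r] + [p,q]. For instance
  ∂[2,3,6] = [3,6] − [2,6] + [2,3],
  ∂[1,3,7] = [3,7] − [1,7] + [1,3].
The resulting 24×16 matrix has rank 15, and its Smith normal form has invariant factors (1,1,1,1,1,1,1,1,1,1,1,1,1,1,1).

Now H_k = ker ∂_k / im ∂_{k+1}, so:

  H_0: rank C_0 − rank ∂_1 = 8 − 7 = 1, and the invariant factors of ∂_1 are all 1, so H_0 ≅ Z.
  H_1: rank ker ∂_1 − rank ∂_2 = (24 − 7) − 15 = 2, and the invariant factors of ∂_2 are all 1, so H_1 ≅ Z^2.
  H_2: rank ker ∂_2 − rank ∂_3 = (16 − 15) − 0 = 1, and there is no ∂_3, so H_2 ≅ Z.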